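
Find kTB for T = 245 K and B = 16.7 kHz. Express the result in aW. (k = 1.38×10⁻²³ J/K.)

56.5 aW

P_n = kTB = 1.38×10⁻²³ × 245 × 1.67×10⁴ = 5.65×10⁻¹⁷ W = 56.5 aW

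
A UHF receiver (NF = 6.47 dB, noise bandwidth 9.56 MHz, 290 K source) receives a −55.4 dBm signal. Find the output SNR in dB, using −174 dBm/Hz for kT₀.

42.3 dB

Noise floor: N = −174 + 10 log₁₀(B) + NF
10 log₁₀(9.56×10⁶) = 69.8 dB
N = −174 + 69.8 + 6.47 = −97.73 dBm
SNR = P_sig − N = −55.4 − (−97.73) = 42.33 dB → 42.3 dB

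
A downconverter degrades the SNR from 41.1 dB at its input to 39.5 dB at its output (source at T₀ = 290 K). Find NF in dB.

1.6 dB

NF (dB) = SNR_in(dB) − SNR_out(dB) when the source is at T₀
NF = 41.1 − 39.5 = 1.6 dB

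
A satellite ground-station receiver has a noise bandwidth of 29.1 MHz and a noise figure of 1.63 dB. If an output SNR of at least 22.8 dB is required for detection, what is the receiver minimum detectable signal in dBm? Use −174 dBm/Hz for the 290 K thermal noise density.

−74.9 dBm

Sensitivity = −174 + 10 log₁₀(B) + NF + SNR_min
= −174 + 74.64 + 1.63 + 22.8
= −74.93 dBm → −74.9 dBm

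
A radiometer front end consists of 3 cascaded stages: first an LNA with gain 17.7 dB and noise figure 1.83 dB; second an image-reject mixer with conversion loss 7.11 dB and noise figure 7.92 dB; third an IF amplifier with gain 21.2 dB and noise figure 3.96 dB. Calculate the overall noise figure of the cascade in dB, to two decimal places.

2.41 dB

Convert to linear (a loss of L dB is a gain of −L dB): F_i = 10^(NF_i/10), G_i = 10^(G_i,dB/10)
  Stage 1: F_1 = 10^(1.83/10) = 1.524, G_1 = 10^(17.7/10) = 58.88
  Stage 2: F_2 = 10^(7.92/10) = 6.194, G_2 = 10^(−7.11/10) = 0.1945
  Stage 3: F_3 = 10^(3.96/10) = 2.489, G_3 = 10^(21.2/10) = 131.8
Friis cascade:
  F = 1.524 + (6.194 − 1)/58.88 + (2.489 − 1)/11.46 = 1.742
NF = 10 log₁₀(1.742) = 2.41 dB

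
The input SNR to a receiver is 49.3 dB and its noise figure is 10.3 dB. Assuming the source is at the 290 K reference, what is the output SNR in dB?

By definition F = SNR_in/SNR_out, so in dB: SNR_out = SNR_in − NF
SNR_out = 49.3 − 10.3 = 39.0 dB

39.0 dB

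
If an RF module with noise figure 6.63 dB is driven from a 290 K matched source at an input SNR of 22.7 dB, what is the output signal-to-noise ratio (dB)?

By definition F = SNR_in/SNR_out, so in dB: SNR_out = SNR_in − NF
SNR_out = 22.7 − 6.63 = 16.07 dB

16.07 dB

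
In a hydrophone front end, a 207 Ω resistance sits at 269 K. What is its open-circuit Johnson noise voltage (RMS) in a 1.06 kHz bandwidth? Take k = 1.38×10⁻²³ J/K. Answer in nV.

57.1 nV

V_n = √(4kTRB)
4kTRB = 4 × 1.38×10⁻²³ × 269 × 2.07×10² × 1.06×10³ = 3.26×10⁻¹⁵ V²
V_n = √(3.26×10⁻¹⁵) = 5.71×10⁻⁸ V = 57.1 nV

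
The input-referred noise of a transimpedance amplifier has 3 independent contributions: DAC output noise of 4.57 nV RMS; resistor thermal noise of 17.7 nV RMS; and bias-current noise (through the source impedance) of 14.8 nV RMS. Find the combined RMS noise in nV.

23.5 nV

Uncorrelated sources add in power (mean-square): V_tot = √(ΣV_i²)
V_tot = √[(4.57×10⁻⁹)² + (1.77×10⁻⁸)² + (1.48×10⁻⁸)²] = 2.35×10⁻⁸ V = 23.5 nV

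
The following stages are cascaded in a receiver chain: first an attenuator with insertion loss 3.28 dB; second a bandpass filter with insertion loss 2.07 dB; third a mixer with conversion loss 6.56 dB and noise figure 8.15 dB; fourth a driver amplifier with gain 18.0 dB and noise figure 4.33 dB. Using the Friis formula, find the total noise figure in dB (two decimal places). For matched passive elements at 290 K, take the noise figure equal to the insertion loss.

Convert to linear (a loss of L dB is a gain of −L dB): F_i = 10^(NF_i/10), G_i = 10^(G_i,dB/10)
  Stage 1: F_1 = 10^(3.28/10) = 2.128, G_1 = 10^(−3.28/10) = 0.4699
  Stage 2: F_2 = 10^(2.07/10) = 1.611, G_2 = 10^(−2.07/10) = 0.6209
  Stage 3: F_3 = 10^(8.15/10) = 6.531, G_3 = 10^(−6.56/10) = 0.2208
  Stage 4: F_4 = 10^(4.33/10) = 2.710, G_4 = 10^(18.0/10) = 63.10
Friis cascade:
  F = 2.128 + (1.611 − 1)/0.4699 + (6.531 − 1)/0.2917 + (2.710 − 1)/0.06442 = 48.94
NF = 10 log₁₀(48.94) = 16.90 dB

16.90 dB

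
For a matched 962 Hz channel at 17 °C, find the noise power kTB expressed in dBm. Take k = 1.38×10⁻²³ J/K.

−144.1 dBm

T = 17 °C + 273.15 = 290.15 K
P_n = kTB = 1.38×10⁻²³ × 290.15 × 9.62×10² = 3.85×10⁻¹⁸ W
In dBm: 10 log₁₀(3.85×10⁻¹⁸ / 10⁻³) = −144.1 dBm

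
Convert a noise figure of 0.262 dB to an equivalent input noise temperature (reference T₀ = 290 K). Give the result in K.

18.0 K

F = 10^(0.262/10) = 1.06218
T_e = (F − 1)·T₀ = (1.06218 − 1) × 290 = 18.0 K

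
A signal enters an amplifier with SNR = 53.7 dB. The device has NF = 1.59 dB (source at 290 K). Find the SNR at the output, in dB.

52.11 dB

By definition F = SNR_in/SNR_out, so in dB: SNR_out = SNR_in − NF
SNR_out = 53.7 − 1.59 = 52.11 dB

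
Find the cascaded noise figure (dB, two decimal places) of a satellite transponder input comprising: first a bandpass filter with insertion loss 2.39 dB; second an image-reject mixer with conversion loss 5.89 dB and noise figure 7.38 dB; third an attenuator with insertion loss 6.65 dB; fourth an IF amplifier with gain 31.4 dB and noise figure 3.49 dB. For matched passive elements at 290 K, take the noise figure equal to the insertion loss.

Convert to linear (a loss of L dB is a gain of −L dB): F_i = 10^(NF_i/10), G_i = 10^(G_i,dB/10)
  Stage 1: F_1 = 10^(2.39/10) = 1.734, G_1 = 10^(−2.39/10) = 0.5768
  Stage 2: F_2 = 10^(7.38/10) = 5.470, G_2 = 10^(−5.89/10) = 0.2576
  Stage 3: F_3 = 10^(6.65/10) = 4.624, G_3 = 10^(−6.65/10) = 0.2163
  Stage 4: F_4 = 10^(3.49/10) = 2.234, G_4 = 10^(31.4/10) = 1380
Friis cascade:
  F = 1.734 + (5.470 − 1)/0.5768 + (4.624 − 1)/0.1486 + (2.234 − 1)/0.03214 = 72.26
NF = 10 log₁₀(72.26) = 18.59 dB

18.59 dB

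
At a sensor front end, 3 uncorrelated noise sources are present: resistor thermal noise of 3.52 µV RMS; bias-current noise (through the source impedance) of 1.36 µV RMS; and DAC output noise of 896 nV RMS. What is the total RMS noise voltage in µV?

Uncorrelated sources add in power (mean-square): V_tot = √(ΣV_i²)
V_tot = √[(3.52×10⁻⁶)² + (1.36×10⁻⁶)² + (8.96×10⁻⁷)²] = 3.88×10⁻⁶ V = 3.88 µV

3.88 µV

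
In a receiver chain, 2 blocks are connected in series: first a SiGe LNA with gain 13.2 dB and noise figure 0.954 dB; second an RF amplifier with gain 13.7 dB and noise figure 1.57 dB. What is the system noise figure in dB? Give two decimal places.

Convert to linear (a loss of L dB is a gain of −L dB): F_i = 10^(NF_i/10), G_i = 10^(G_i,dB/10)
  Stage 1: F_1 = 10^(0.954/10) = 1.246, G_1 = 10^(13.2/10) = 20.89
  Stage 2: F_2 = 10^(1.57/10) = 1.435, G_2 = 10^(13.7/10) = 23.44
Friis cascade:
  F = 1.246 + (1.435 − 1)/20.89 = 1.267
NF = 10 log₁₀(1.267) = 1.03 dB

1.03 dB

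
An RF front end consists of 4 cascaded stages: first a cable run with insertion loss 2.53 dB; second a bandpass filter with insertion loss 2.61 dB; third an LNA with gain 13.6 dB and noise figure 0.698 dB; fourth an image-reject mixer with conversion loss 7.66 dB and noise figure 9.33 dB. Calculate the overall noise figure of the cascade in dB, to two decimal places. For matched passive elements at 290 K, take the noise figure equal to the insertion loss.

Convert to linear (a loss of L dB is a gain of −L dB): F_i = 10^(NF_i/10), G_i = 10^(G_i,dB/10)
  Stage 1: F_1 = 10^(2.53/10) = 1.791, G_1 = 10^(−2.53/10) = 0.5585
  Stage 2: F_2 = 10^(2.61/10) = 1.824, G_2 = 10^(−2.61/10) = 0.5483
  Stage 3: F_3 = 10^(0.698/10) = 1.174, G_3 = 10^(13.6/10) = 22.91
  Stage 4: F_4 = 10^(9.33/10) = 8.570, G_4 = 10^(−7.66/10) = 0.1714
Friis cascade:
  F = 1.791 + (1.824 − 1)/0.5585 + (1.174 − 1)/0.3062 + (8.570 − 1)/7.015 = 4.915
NF = 10 log₁₀(4.915) = 6.91 dB

6.91 dB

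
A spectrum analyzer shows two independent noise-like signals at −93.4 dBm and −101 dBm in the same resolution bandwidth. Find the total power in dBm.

Convert to linear, add, convert back:
P₁ = 4.57×10⁻¹³ W, P₂ = 7.94×10⁻¹⁴ W
P_tot = 5.37×10⁻¹³ W → 10 log₁₀(P_tot / 10⁻³) = −92.7 dBm

−92.7 dBm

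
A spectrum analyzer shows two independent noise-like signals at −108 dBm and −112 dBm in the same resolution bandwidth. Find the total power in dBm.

Convert to linear, add, convert back:
P₁ = 1.58×10⁻¹⁴ W, P₂ = 6.31×10⁻¹⁵ W
P_tot = 2.22×10⁻¹⁴ W → 10 log₁₀(P_tot / 10⁻³) = −106.5 dBm

−106.5 dBm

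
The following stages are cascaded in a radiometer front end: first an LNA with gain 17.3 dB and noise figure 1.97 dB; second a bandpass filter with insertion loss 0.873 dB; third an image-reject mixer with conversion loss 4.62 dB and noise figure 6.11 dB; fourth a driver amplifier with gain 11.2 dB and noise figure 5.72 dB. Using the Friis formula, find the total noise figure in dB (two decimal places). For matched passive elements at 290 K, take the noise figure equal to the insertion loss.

Convert to linear (a loss of L dB is a gain of −L dB): F_i = 10^(NF_i/10), G_i = 10^(G_i,dB/10)
  Stage 1: F_1 = 10^(1.97/10) = 1.574, G_1 = 10^(17.3/10) = 53.70
  Stage 2: F_2 = 10^(0.873/10) = 1.223, G_2 = 10^(−0.873/10) = 0.8179
  Stage 3: F_3 = 10^(6.11/10) = 4.083, G_3 = 10^(−4.62/10) = 0.3451
  Stage 4: F_4 = 10^(5.72/10) = 3.733, G_4 = 10^(11.2/10) = 13.18
Friis cascade:
  F = 1.574 + (1.223 − 1)/53.70 + (4.083 − 1)/43.92 + (3.733 − 1)/15.16 = 1.829
NF = 10 log₁₀(1.829) = 2.62 dB

2.62 dB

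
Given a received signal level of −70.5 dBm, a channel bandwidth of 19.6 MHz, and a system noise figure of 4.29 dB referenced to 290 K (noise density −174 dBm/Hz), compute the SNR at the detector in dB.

Noise floor: N = −174 + 10 log₁₀(B) + NF
10 log₁₀(1.96×10⁷) = 72.92 dB
N = −174 + 72.92 + 4.29 = −96.79 dBm
SNR = P_sig − N = −70.5 − (−96.79) = 26.29 dB → 26.3 dB

26.3 dB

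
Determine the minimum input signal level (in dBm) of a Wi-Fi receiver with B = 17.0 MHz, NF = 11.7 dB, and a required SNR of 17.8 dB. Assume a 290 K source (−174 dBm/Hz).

Sensitivity = −174 + 10 log₁₀(B) + NF + SNR_min
= −174 + 72.3 + 11.7 + 17.8
= −72.2 dBm → −72.2 dBm

−72.2 dBm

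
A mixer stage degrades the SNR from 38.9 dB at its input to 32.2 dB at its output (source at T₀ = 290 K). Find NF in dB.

6.7 dB

NF (dB) = SNR_in(dB) − SNR_out(dB) when the source is at T₀
NF = 38.9 − 32.2 = 6.7 dB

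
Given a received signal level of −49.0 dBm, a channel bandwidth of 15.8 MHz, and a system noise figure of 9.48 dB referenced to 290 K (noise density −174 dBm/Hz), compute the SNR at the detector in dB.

Noise floor: N = −174 + 10 log₁₀(B) + NF
10 log₁₀(1.58×10⁷) = 71.99 dB
N = −174 + 71.99 + 9.48 = −92.53 dBm
SNR = P_sig − N = −49.0 − (−92.53) = 43.53 dB → 43.5 dB

43.5 dB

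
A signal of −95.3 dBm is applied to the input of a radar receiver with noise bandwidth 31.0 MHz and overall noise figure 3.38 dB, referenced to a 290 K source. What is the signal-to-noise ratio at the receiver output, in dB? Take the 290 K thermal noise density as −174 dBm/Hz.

0.4 dB

Noise floor: N = −174 + 10 log₁₀(B) + NF
10 log₁₀(3.10×10⁷) = 74.91 dB
N = −174 + 74.91 + 3.38 = −95.71 dBm
SNR = P_sig − N = −95.3 − (−95.71) = 0.41 dB → 0.4 dB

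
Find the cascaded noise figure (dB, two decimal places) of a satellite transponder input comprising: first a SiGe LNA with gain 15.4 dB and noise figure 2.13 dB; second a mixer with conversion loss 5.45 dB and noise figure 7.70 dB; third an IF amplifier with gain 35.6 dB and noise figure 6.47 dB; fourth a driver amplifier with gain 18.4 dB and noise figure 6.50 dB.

Convert to linear (a loss of L dB is a gain of −L dB): F_i = 10^(NF_i/10), G_i = 10^(G_i,dB/10)
  Stage 1: F_1 = 10^(2.13/10) = 1.633, G_1 = 10^(15.4/10) = 34.67
  Stage 2: F_2 = 10^(7.70/10) = 5.888, G_2 = 10^(−5.45/10) = 0.2851
  Stage 3: F_3 = 10^(6.47/10) = 4.436, G_3 = 10^(35.6/10) = 3631
  Stage 4: F_4 = 10^(6.50/10) = 4.467, G_4 = 10^(18.4/10) = 69.18
Friis cascade:
  F = 1.633 + (5.888 − 1)/34.67 + (4.436 − 1)/9.886 + (4.467 − 1)/3.589×10⁴ = 2.122
NF = 10 log₁₀(2.122) = 3.27 dB

3.27 dB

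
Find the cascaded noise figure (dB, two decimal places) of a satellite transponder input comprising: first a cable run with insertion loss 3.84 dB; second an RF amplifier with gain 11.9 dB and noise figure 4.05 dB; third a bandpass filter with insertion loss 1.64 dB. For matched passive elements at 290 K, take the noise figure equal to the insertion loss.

Convert to linear (a loss of L dB is a gain of −L dB): F_i = 10^(NF_i/10), G_i = 10^(G_i,dB/10)
  Stage 1: F_1 = 10^(3.84/10) = 2.421, G_1 = 10^(−3.84/10) = 0.4130
  Stage 2: F_2 = 10^(4.05/10) = 2.541, G_2 = 10^(11.9/10) = 15.49
  Stage 3: F_3 = 10^(1.64/10) = 1.459, G_3 = 10^(−1.64/10) = 0.6855
Friis cascade:
  F = 2.421 + (2.541 − 1)/0.4130 + (1.459 − 1)/6.397 = 6.223
NF = 10 log₁₀(6.223) = 7.94 dB

7.94 dB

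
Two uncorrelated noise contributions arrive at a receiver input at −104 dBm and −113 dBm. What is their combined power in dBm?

Convert to linear, add, convert back:
P₁ = 3.98×10⁻¹⁴ W, P₂ = 5.01×10⁻¹⁵ W
P_tot = 4.48×10⁻¹⁴ W → 10 log₁₀(P_tot / 10⁻³) = −103.5 dBm

−103.5 dBm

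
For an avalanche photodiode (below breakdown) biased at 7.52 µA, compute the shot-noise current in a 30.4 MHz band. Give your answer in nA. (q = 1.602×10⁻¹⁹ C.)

8.56 nA

I_n = √(2qI·B)
2qI·B = 2 × 1.602×10⁻¹⁹ × 7.52×10⁻⁶ × 3.04×10⁷ = 7.32×10⁻¹⁷ A²
I_n = √(7.32×10⁻¹⁷) = 8.56×10⁻⁹ A = 8.56 nA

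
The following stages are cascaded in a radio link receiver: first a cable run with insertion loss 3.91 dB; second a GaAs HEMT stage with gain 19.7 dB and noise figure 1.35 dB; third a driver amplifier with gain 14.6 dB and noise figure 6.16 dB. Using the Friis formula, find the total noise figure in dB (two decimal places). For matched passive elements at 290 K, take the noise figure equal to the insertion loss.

Convert to linear (a loss of L dB is a gain of −L dB): F_i = 10^(NF_i/10), G_i = 10^(G_i,dB/10)
  Stage 1: F_1 = 10^(3.91/10) = 2.460, G_1 = 10^(−3.91/10) = 0.4064
  Stage 2: F_2 = 10^(1.35/10) = 1.365, G_2 = 10^(19.7/10) = 93.33
  Stage 3: F_3 = 10^(6.16/10) = 4.130, G_3 = 10^(14.6/10) = 28.84
Friis cascade:
  F = 2.460 + (1.365 − 1)/0.4064 + (4.130 − 1)/37.93 = 3.440
NF = 10 log₁₀(3.440) = 5.37 dB

5.37 dB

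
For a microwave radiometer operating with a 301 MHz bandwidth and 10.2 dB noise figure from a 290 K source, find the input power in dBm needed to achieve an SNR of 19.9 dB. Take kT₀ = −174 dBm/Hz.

Sensitivity = −174 + 10 log₁₀(B) + NF + SNR_min
= −174 + 84.79 + 10.2 + 19.9
= −59.11 dBm → −59.1 dBm

−59.1 dBm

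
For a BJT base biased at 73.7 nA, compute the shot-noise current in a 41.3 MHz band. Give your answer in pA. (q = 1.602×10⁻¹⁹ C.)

I_n = √(2qI·B)
2qI·B = 2 × 1.602×10⁻¹⁹ × 7.37×10⁻⁸ × 4.13×10⁷ = 9.75×10⁻¹⁹ A²
I_n = √(9.75×10⁻¹⁹) = 9.88×10⁻¹⁰ A = 988 pA

988 pA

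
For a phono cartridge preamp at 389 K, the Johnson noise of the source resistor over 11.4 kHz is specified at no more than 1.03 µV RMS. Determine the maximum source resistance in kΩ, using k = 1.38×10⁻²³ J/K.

4.33 kΩ

Johnson–Nyquist: V_n = √(4kTRB) ⇒ R = V_n² / (4kTB)
4kTB = 4 × 1.38×10⁻²³ × 389 × 1.14×10⁴ = 2.45×10⁻¹⁶
R = (1.03×10⁻⁶)² / 2.45×10⁻¹⁶ = 4.33×10³ Ω = 4.33 kΩ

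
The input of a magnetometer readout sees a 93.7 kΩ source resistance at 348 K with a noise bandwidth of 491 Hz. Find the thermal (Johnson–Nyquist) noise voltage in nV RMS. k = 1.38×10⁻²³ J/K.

940 nV

V_n = √(4kTRB)
4kTRB = 4 × 1.38×10⁻²³ × 348 × 9.37×10⁴ × 4.91×10² = 8.84×10⁻¹³ V²
V_n = √(8.84×10⁻¹³) = 9.40×10⁻⁷ V = 940 nV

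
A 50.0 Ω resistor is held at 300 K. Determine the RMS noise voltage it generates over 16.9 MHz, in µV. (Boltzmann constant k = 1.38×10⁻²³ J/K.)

V_n = √(4kTRB)
4kTRB = 4 × 1.38×10⁻²³ × 300 × 5.00×10¹ × 1.69×10⁷ = 1.40×10⁻¹¹ V²
V_n = √(1.40×10⁻¹¹) = 3.74×10⁻⁶ V = 3.74 µV

3.74 µV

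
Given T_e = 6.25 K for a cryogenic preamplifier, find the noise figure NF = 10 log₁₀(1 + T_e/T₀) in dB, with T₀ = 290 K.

F = 1 + T_e/T₀ = 1 + 6.25/290 = 1.02155
NF = 10 log₁₀(1.02155) = 0.093 dB

0.093 dB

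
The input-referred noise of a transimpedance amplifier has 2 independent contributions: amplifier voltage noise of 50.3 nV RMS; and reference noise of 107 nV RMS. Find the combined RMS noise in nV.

118 nV

Uncorrelated sources add in power (mean-square): V_tot = √(ΣV_i²)
V_tot = √[(5.03×10⁻⁸)² + (1.07×10⁻⁷)²] = 1.18×10⁻⁷ V = 118 nV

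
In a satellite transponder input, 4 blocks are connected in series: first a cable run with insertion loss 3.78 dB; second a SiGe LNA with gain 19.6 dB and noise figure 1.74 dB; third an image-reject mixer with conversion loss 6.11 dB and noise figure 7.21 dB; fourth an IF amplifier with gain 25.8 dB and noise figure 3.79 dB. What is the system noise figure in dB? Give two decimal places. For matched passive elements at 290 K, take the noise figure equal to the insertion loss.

Convert to linear (a loss of L dB is a gain of −L dB): F_i = 10^(NF_i/10), G_i = 10^(G_i,dB/10)
  Stage 1: F_1 = 10^(3.78/10) = 2.388, G_1 = 10^(−3.78/10) = 0.4188
  Stage 2: F_2 = 10^(1.74/10) = 1.493, G_2 = 10^(19.6/10) = 91.20
  Stage 3: F_3 = 10^(7.21/10) = 5.260, G_3 = 10^(−6.11/10) = 0.2449
  Stage 4: F_4 = 10^(3.79/10) = 2.393, G_4 = 10^(25.8/10) = 380.2
Friis cascade:
  F = 2.388 + (1.493 − 1)/0.4188 + (5.260 − 1)/38.19 + (2.393 − 1)/9.354 = 3.825
NF = 10 log₁₀(3.825) = 5.83 dB

5.83 dB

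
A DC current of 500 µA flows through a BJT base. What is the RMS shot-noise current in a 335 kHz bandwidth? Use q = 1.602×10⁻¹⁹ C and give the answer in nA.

7.33 nA

I_n = √(2qI·B)
2qI·B = 2 × 1.602×10⁻¹⁹ × 5.00×10⁻⁴ × 3.35×10⁵ = 5.37×10⁻¹⁷ A²
I_n = √(5.37×10⁻¹⁷) = 7.33×10⁻⁹ A = 7.33 nA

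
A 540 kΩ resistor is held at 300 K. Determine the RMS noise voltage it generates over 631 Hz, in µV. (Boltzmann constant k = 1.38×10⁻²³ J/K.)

2.38 µV

V_n = √(4kTRB)
4kTRB = 4 × 1.38×10⁻²³ × 300 × 5.40×10⁵ × 6.31×10² = 5.64×10⁻¹² V²
V_n = √(5.64×10⁻¹²) = 2.38×10⁻⁶ V = 2.38 µV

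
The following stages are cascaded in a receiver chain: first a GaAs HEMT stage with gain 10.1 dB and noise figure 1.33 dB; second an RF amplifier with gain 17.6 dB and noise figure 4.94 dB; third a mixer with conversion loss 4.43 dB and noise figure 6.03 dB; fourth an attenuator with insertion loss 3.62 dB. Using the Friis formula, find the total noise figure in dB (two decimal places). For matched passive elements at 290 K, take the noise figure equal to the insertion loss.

1.98 dB

Convert to linear (a loss of L dB is a gain of −L dB): F_i = 10^(NF_i/10), G_i = 10^(G_i,dB/10)
  Stage 1: F_1 = 10^(1.33/10) = 1.358, G_1 = 10^(10.1/10) = 10.23
  Stage 2: F_2 = 10^(4.94/10) = 3.119, G_2 = 10^(17.6/10) = 57.54
  Stage 3: F_3 = 10^(6.03/10) = 4.009, G_3 = 10^(−4.43/10) = 0.3606
  Stage 4: F_4 = 10^(3.62/10) = 2.301, G_4 = 10^(−3.62/10) = 0.4345
Friis cascade:
  F = 1.358 + (3.119 − 1)/10.23 + (4.009 − 1)/588.8 + (2.301 − 1)/212.3 = 1.577
NF = 10 log₁₀(1.577) = 1.98 dB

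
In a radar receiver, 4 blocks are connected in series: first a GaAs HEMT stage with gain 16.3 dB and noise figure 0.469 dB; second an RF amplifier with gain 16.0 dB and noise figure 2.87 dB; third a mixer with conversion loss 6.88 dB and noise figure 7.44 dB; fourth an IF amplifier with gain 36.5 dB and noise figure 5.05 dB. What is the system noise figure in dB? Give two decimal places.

Convert to linear (a loss of L dB is a gain of −L dB): F_i = 10^(NF_i/10), G_i = 10^(G_i,dB/10)
  Stage 1: F_1 = 10^(0.469/10) = 1.114, G_1 = 10^(16.3/10) = 42.66
  Stage 2: F_2 = 10^(2.87/10) = 1.936, G_2 = 10^(16.0/10) = 39.81
  Stage 3: F_3 = 10^(7.44/10) = 5.546, G_3 = 10^(−6.88/10) = 0.2051
  Stage 4: F_4 = 10^(5.05/10) = 3.199, G_4 = 10^(36.5/10) = 4467
Friis cascade:
  F = 1.114 + (1.936 − 1)/42.66 + (5.546 − 1)/1698 + (3.199 − 1)/348.3 = 1.145
NF = 10 log₁₀(1.145) = 0.59 dB

0.59 dB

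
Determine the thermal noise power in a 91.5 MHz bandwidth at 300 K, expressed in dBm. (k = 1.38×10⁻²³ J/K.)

P_n = kTB = 1.38×10⁻²³ × 300 × 9.15×10⁷ = 3.79×10⁻¹³ W
In dBm: 10 log₁₀(3.79×10⁻¹³ / 10⁻³) = −94.2 dBm

−94.2 dBm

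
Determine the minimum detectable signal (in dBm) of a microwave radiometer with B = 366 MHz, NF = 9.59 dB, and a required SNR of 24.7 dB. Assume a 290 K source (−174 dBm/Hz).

Sensitivity = −174 + 10 log₁₀(B) + NF + SNR_min
= −174 + 85.63 + 9.59 + 24.7
= −54.08 dBm → −54.1 dBm

−54.1 dBm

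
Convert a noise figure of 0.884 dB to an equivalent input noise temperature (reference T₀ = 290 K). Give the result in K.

F = 10^(0.884/10) = 1.22574
T_e = (F − 1)·T₀ = (1.22574 − 1) × 290 = 65.5 K

65.5 K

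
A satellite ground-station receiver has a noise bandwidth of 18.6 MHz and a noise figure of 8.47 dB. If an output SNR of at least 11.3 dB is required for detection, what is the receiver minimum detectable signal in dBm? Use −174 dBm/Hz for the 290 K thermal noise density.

Sensitivity = −174 + 10 log₁₀(B) + NF + SNR_min
= −174 + 72.7 + 8.47 + 11.3
= −81.53 dBm → −81.5 dBm

−81.5 dBm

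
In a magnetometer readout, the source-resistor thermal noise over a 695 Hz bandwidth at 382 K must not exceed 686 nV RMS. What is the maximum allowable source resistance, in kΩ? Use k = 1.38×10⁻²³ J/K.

32.1 kΩ

Johnson–Nyquist: V_n = √(4kTRB) ⇒ R = V_n² / (4kTB)
4kTB = 4 × 1.38×10⁻²³ × 382 × 6.95×10² = 1.47×10⁻¹⁷
R = (6.86×10⁻⁷)² / 1.47×10⁻¹⁷ = 3.21×10⁴ Ω = 32.1 kΩ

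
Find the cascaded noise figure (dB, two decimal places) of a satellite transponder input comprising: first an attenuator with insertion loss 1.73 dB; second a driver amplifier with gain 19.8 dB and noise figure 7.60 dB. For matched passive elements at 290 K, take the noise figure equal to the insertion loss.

9.33 dB

Convert to linear (a loss of L dB is a gain of −L dB): F_i = 10^(NF_i/10), G_i = 10^(G_i,dB/10)
  Stage 1: F_1 = 10^(1.73/10) = 1.489, G_1 = 10^(−1.73/10) = 0.6714
  Stage 2: F_2 = 10^(7.60/10) = 5.754, G_2 = 10^(19.8/10) = 95.50
Friis cascade:
  F = 1.489 + (5.754 − 1)/0.6714 = 8.570
NF = 10 log₁₀(8.570) = 9.33 dB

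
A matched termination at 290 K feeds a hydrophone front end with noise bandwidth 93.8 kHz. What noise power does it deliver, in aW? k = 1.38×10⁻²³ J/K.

P_n = kTB = 1.38×10⁻²³ × 290 × 9.38×10⁴ = 3.75×10⁻¹⁶ W = 375 aW

375 aW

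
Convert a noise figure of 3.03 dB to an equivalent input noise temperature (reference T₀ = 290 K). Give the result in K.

293 K

F = 10^(3.03/10) = 2.00909
T_e = (F − 1)·T₀ = (2.00909 − 1) × 290 = 293 K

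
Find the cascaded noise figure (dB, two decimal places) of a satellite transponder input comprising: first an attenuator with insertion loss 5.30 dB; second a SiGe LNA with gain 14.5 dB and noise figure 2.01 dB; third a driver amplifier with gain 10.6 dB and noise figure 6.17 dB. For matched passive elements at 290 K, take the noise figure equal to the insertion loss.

Convert to linear (a loss of L dB is a gain of −L dB): F_i = 10^(NF_i/10), G_i = 10^(G_i,dB/10)
  Stage 1: F_1 = 10^(5.30/10) = 3.388, G_1 = 10^(−5.30/10) = 0.2951
  Stage 2: F_2 = 10^(2.01/10) = 1.589, G_2 = 10^(14.5/10) = 28.18
  Stage 3: F_3 = 10^(6.17/10) = 4.140, G_3 = 10^(10.6/10) = 11.48
Friis cascade:
  F = 3.388 + (1.589 − 1)/0.2951 + (4.140 − 1)/8.318 = 5.760
NF = 10 log₁₀(5.760) = 7.60 dB

7.60 dB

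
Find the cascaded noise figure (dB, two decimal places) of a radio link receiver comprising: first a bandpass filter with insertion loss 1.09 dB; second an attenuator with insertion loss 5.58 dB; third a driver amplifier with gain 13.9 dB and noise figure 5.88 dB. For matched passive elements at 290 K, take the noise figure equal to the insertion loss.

Convert to linear (a loss of L dB is a gain of −L dB): F_i = 10^(NF_i/10), G_i = 10^(G_i,dB/10)
  Stage 1: F_1 = 10^(1.09/10) = 1.285, G_1 = 10^(−1.09/10) = 0.7780
  Stage 2: F_2 = 10^(5.58/10) = 3.614, G_2 = 10^(−5.58/10) = 0.2767
  Stage 3: F_3 = 10^(5.88/10) = 3.873, G_3 = 10^(13.9/10) = 24.55
Friis cascade:
  F = 1.285 + (3.614 − 1)/0.7780 + (3.873 − 1)/0.2153 = 17.99
NF = 10 log₁₀(17.99) = 12.55 dB

12.55 dB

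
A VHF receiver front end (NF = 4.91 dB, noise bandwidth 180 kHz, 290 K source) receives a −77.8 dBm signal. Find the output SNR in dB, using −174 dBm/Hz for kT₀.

Noise floor: N = −174 + 10 log₁₀(B) + NF
10 log₁₀(1.80×10⁵) = 52.55 dB
N = −174 + 52.55 + 4.91 = −116.54 dBm
SNR = P_sig − N = −77.8 − (−116.54) = 38.74 dB → 38.7 dB

38.7 dB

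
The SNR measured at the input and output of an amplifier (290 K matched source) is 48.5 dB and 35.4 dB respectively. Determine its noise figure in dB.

13.1 dB

NF (dB) = SNR_in(dB) − SNR_out(dB) when the source is at T₀
NF = 48.5 − 35.4 = 13.1 dB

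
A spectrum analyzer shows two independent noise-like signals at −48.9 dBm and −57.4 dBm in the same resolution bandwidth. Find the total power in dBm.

−48.3 dBm

Convert to linear, add, convert back:
P₁ = 1.29×10⁻⁸ W, P₂ = 1.82×10⁻⁹ W
P_tot = 1.47×10⁻⁸ W → 10 log₁₀(P_tot / 10⁻³) = −48.3 dBm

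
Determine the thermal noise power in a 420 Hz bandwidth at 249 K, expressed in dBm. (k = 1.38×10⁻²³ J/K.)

−148.4 dBm

P_n = kTB = 1.38×10⁻²³ × 249 × 4.20×10² = 1.44×10⁻¹⁸ W
In dBm: 10 log₁₀(1.44×10⁻¹⁸ / 10⁻³) = −148.4 dBm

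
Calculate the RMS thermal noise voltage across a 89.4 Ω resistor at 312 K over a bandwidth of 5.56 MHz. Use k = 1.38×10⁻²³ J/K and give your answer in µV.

2.93 µV

V_n = √(4kTRB)
4kTRB = 4 × 1.38×10⁻²³ × 312 × 8.94×10¹ × 5.56×10⁶ = 8.56×10⁻¹² V²
V_n = √(8.56×10⁻¹²) = 2.93×10⁻⁶ V = 2.93 µV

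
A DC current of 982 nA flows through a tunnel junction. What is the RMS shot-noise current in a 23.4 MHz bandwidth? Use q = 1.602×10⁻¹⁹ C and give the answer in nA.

2.71 nA

I_n = √(2qI·B)
2qI·B = 2 × 1.602×10⁻¹⁹ × 9.82×10⁻⁷ × 2.34×10⁷ = 7.36×10⁻¹⁸ A²
I_n = √(7.36×10⁻¹⁸) = 2.71×10⁻⁹ A = 2.71 nA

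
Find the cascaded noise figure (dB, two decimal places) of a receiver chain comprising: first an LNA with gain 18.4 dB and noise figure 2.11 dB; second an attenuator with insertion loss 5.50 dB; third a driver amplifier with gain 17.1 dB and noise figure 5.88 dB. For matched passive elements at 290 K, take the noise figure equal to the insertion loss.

2.58 dB

Convert to linear (a loss of L dB is a gain of −L dB): F_i = 10^(NF_i/10), G_i = 10^(G_i,dB/10)
  Stage 1: F_1 = 10^(2.11/10) = 1.626, G_1 = 10^(18.4/10) = 69.18
  Stage 2: F_2 = 10^(5.50/10) = 3.548, G_2 = 10^(−5.50/10) = 0.2818
  Stage 3: F_3 = 10^(5.88/10) = 3.873, G_3 = 10^(17.1/10) = 51.29
Friis cascade:
  F = 1.626 + (3.548 − 1)/69.18 + (3.873 − 1)/19.50 = 1.810
NF = 10 log₁₀(1.810) = 2.58 dB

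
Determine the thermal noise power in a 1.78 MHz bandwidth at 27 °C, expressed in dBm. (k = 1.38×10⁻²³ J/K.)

−111.3 dBm

T = 27 °C + 273.15 = 300.15 K
P_n = kTB = 1.38×10⁻²³ × 300.15 × 1.78×10⁶ = 7.37×10⁻¹⁵ W
In dBm: 10 log₁₀(7.37×10⁻¹⁵ / 10⁻³) = −111.3 dBm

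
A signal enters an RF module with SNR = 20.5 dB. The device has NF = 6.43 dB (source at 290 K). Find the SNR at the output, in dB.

14.07 dB

By definition F = SNR_in/SNR_out, so in dB: SNR_out = SNR_in − NF
SNR_out = 20.5 − 6.43 = 14.07 dB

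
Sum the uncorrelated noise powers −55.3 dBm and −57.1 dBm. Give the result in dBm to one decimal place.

−53.1 dBm

Convert to linear, add, convert back:
P₁ = 2.95×10⁻⁹ W, P₂ = 1.95×10⁻⁹ W
P_tot = 4.90×10⁻⁹ W → 10 log₁₀(P_tot / 10⁻³) = −53.1 dBm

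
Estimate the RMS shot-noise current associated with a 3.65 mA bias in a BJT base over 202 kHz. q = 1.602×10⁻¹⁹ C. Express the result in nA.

I_n = √(2qI·B)
2qI·B = 2 × 1.602×10⁻¹⁹ × 3.65×10⁻³ × 2.02×10⁵ = 2.36×10⁻¹⁶ A²
I_n = √(2.36×10⁻¹⁶) = 1.54×10⁻⁸ A = 15.4 nA

15.4 nA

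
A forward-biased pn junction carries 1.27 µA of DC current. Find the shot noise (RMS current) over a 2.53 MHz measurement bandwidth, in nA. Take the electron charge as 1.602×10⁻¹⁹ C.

1.01 nA

I_n = √(2qI·B)
2qI·B = 2 × 1.602×10⁻¹⁹ × 1.27×10⁻⁶ × 2.53×10⁶ = 1.03×10⁻¹⁸ A²
I_n = √(1.03×10⁻¹⁸) = 1.01×10⁻⁹ A = 1.01 nA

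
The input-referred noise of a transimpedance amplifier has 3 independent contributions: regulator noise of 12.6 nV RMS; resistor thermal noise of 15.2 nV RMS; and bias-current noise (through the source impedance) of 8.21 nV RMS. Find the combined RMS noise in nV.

21.4 nV

Uncorrelated sources add in power (mean-square): V_tot = √(ΣV_i²)
V_tot = √[(1.26×10⁻⁸)² + (1.52×10⁻⁸)² + (8.21×10⁻⁹)²] = 2.14×10⁻⁸ V = 21.4 nV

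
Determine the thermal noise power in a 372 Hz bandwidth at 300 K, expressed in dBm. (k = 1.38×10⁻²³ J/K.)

−148.1 dBm

P_n = kTB = 1.38×10⁻²³ × 300 × 3.72×10² = 1.54×10⁻¹⁸ W
In dBm: 10 log₁₀(1.54×10⁻¹⁸ / 10⁻³) = −148.1 dBm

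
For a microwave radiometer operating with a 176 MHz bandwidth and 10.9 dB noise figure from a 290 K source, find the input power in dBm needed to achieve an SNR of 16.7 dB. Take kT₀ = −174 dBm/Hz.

−63.9 dBm

Sensitivity = −174 + 10 log₁₀(B) + NF + SNR_min
= −174 + 82.46 + 10.9 + 16.7
= −63.94 dBm → −63.9 dBm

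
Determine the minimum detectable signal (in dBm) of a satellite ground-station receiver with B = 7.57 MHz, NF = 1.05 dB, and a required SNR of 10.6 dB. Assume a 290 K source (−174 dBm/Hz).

−93.6 dBm

Sensitivity = −174 + 10 log₁₀(B) + NF + SNR_min
= −174 + 68.79 + 1.05 + 10.6
= −93.56 dBm → −93.6 dBm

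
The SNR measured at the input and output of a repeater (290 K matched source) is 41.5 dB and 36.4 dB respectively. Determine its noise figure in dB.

NF (dB) = SNR_in(dB) − SNR_out(dB) when the source is at T₀
NF = 41.5 − 36.4 = 5.1 dB

5.1 dB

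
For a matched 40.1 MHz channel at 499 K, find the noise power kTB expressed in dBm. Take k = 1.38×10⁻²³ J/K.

P_n = kTB = 1.38×10⁻²³ × 499 × 4.01×10⁷ = 2.76×10⁻¹³ W
In dBm: 10 log₁₀(2.76×10⁻¹³ / 10⁻³) = −95.6 dBm

−95.6 dBm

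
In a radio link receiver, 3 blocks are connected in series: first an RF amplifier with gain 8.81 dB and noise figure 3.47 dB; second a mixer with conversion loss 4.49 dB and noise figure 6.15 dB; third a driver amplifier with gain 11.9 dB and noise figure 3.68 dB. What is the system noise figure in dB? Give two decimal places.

4.95 dB

Convert to linear (a loss of L dB is a gain of −L dB): F_i = 10^(NF_i/10), G_i = 10^(G_i,dB/10)
  Stage 1: F_1 = 10^(3.47/10) = 2.223, G_1 = 10^(8.81/10) = 7.603
  Stage 2: F_2 = 10^(6.15/10) = 4.121, G_2 = 10^(−4.49/10) = 0.3556
  Stage 3: F_3 = 10^(3.68/10) = 2.333, G_3 = 10^(11.9/10) = 15.49
Friis cascade:
  F = 2.223 + (4.121 − 1)/7.603 + (2.333 − 1)/2.704 = 3.127
NF = 10 log₁₀(3.127) = 4.95 dB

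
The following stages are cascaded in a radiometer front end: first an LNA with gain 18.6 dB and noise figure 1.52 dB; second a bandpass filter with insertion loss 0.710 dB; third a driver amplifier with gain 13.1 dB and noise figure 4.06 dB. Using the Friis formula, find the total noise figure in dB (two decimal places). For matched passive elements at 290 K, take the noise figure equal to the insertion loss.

1.60 dB

Convert to linear (a loss of L dB is a gain of −L dB): F_i = 10^(NF_i/10), G_i = 10^(G_i,dB/10)
  Stage 1: F_1 = 10^(1.52/10) = 1.419, G_1 = 10^(18.6/10) = 72.44
  Stage 2: F_2 = 10^(0.710/10) = 1.178, G_2 = 10^(−0.710/10) = 0.8492
  Stage 3: F_3 = 10^(4.06/10) = 2.547, G_3 = 10^(13.1/10) = 20.42
Friis cascade:
  F = 1.419 + (1.178 − 1)/72.44 + (2.547 − 1)/61.52 = 1.447
NF = 10 log₁₀(1.447) = 1.60 dB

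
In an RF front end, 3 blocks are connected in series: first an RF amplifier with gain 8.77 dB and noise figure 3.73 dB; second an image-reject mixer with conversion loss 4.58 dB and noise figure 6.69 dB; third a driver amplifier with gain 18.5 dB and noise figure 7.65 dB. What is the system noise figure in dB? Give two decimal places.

6.71 dB

Convert to linear (a loss of L dB is a gain of −L dB): F_i = 10^(NF_i/10), G_i = 10^(G_i,dB/10)
  Stage 1: F_1 = 10^(3.73/10) = 2.360, G_1 = 10^(8.77/10) = 7.534
  Stage 2: F_2 = 10^(6.69/10) = 4.667, G_2 = 10^(−4.58/10) = 0.3483
  Stage 3: F_3 = 10^(7.65/10) = 5.821, G_3 = 10^(18.5/10) = 70.79
Friis cascade:
  F = 2.360 + (4.667 − 1)/7.534 + (5.821 − 1)/2.624 = 4.684
NF = 10 log₁₀(4.684) = 6.71 dB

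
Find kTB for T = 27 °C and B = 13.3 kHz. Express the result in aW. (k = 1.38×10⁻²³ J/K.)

T = 27 °C + 273.15 = 300.15 K
P_n = kTB = 1.38×10⁻²³ × 300.15 × 1.33×10⁴ = 5.51×10⁻¹⁷ W = 55.1 aW

55.1 aW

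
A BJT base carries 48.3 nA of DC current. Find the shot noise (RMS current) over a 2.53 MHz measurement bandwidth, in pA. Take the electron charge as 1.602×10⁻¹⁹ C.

I_n = √(2qI·B)
2qI·B = 2 × 1.602×10⁻¹⁹ × 4.83×10⁻⁸ × 2.53×10⁶ = 3.92×10⁻²⁰ A²
I_n = √(3.92×10⁻²⁰) = 1.98×10⁻¹⁰ A = 198 pA

198 pA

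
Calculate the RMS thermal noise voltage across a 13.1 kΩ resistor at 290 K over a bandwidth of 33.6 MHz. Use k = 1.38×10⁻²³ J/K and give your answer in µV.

V_n = √(4kTRB)
4kTRB = 4 × 1.38×10⁻²³ × 290 × 1.31×10⁴ × 3.36×10⁷ = 7.05×10⁻⁹ V²
V_n = √(7.05×10⁻⁹) = 8.39×10⁻⁵ V = 83.9 µV

83.9 µV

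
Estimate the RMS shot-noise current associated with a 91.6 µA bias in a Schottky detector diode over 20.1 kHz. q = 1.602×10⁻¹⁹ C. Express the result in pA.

I_n = √(2qI·B)
2qI·B = 2 × 1.602×10⁻¹⁹ × 9.16×10⁻⁵ × 2.01×10⁴ = 5.90×10⁻¹⁹ A²
I_n = √(5.90×10⁻¹⁹) = 7.68×10⁻¹⁰ A = 768 pA

768 pA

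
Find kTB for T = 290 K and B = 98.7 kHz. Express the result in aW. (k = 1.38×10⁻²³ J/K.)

395 aW

P_n = kTB = 1.38×10⁻²³ × 290 × 9.87×10⁴ = 3.95×10⁻¹⁶ W = 395 aW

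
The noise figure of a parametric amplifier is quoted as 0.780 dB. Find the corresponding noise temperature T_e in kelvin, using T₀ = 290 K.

57.1 K

F = 10^(0.780/10) = 1.19674
T_e = (F − 1)·T₀ = (1.19674 − 1) × 290 = 57.1 K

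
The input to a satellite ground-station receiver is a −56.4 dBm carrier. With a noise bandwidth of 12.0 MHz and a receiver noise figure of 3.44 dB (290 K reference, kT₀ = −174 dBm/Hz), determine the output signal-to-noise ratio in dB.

Noise floor: N = −174 + 10 log₁₀(B) + NF
10 log₁₀(1.20×10⁷) = 70.79 dB
N = −174 + 70.79 + 3.44 = −99.77 dBm
SNR = P_sig − N = −56.4 − (−99.77) = 43.37 dB → 43.4 dB

43.4 dB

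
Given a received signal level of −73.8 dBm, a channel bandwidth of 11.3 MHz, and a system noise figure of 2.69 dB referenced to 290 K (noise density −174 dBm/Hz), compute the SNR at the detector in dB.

27.0 dB

Noise floor: N = −174 + 10 log₁₀(B) + NF
10 log₁₀(1.13×10⁷) = 70.53 dB
N = −174 + 70.53 + 2.69 = −100.78 dBm
SNR = P_sig − N = −73.8 − (−100.78) = 26.98 dB → 27.0 dB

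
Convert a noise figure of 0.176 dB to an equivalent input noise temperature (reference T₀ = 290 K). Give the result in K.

F = 10^(0.176/10) = 1.04136
T_e = (F − 1)·T₀ = (1.04136 − 1) × 290 = 12.0 K

12.0 K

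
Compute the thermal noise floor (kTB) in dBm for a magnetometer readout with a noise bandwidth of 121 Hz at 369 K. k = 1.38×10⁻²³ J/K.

−152.1 dBm

P_n = kTB = 1.38×10⁻²³ × 369 × 1.21×10² = 6.16×10⁻¹⁹ W
In dBm: 10 log₁₀(6.16×10⁻¹⁹ / 10⁻³) = −152.1 dBm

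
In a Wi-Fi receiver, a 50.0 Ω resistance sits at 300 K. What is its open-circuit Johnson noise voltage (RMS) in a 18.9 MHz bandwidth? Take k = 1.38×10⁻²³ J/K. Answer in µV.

V_n = √(4kTRB)
4kTRB = 4 × 1.38×10⁻²³ × 300 × 5.00×10¹ × 1.89×10⁷ = 1.56×10⁻¹¹ V²
V_n = √(1.56×10⁻¹¹) = 3.96×10⁻⁶ V = 3.96 µV

3.96 µV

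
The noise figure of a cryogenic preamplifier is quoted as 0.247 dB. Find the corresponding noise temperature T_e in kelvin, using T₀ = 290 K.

F = 10^(0.247/10) = 1.05852
T_e = (F − 1)·T₀ = (1.05852 − 1) × 290 = 17.0 K

17.0 K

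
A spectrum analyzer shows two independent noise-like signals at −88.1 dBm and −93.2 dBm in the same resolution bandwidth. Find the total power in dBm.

−86.9 dBm

Convert to linear, add, convert back:
P₁ = 1.55×10⁻¹² W, P₂ = 4.79×10⁻¹³ W
P_tot = 2.03×10⁻¹² W → 10 log₁₀(P_tot / 10⁻³) = −86.9 dBm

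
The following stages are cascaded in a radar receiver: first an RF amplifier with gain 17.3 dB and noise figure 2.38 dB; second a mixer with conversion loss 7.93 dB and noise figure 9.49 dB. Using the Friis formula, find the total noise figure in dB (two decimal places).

2.73 dB

Convert to linear (a loss of L dB is a gain of −L dB): F_i = 10^(NF_i/10), G_i = 10^(G_i,dB/10)
  Stage 1: F_1 = 10^(2.38/10) = 1.730, G_1 = 10^(17.3/10) = 53.70
  Stage 2: F_2 = 10^(9.49/10) = 8.892, G_2 = 10^(−7.93/10) = 0.1611
Friis cascade:
  F = 1.730 + (8.892 − 1)/53.70 = 1.877
NF = 10 log₁₀(1.877) = 2.73 dB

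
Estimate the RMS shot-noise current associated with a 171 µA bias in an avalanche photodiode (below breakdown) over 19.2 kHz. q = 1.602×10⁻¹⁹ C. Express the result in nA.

I_n = √(2qI·B)
2qI·B = 2 × 1.602×10⁻¹⁹ × 1.71×10⁻⁴ × 1.92×10⁴ = 1.05×10⁻¹⁸ A²
I_n = √(1.05×10⁻¹⁸) = 1.03×10⁻⁹ A = 1.03 nA

1.03 nA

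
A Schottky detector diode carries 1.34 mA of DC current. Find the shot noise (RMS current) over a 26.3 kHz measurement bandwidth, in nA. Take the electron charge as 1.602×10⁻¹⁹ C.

I_n = √(2qI·B)
2qI·B = 2 × 1.602×10⁻¹⁹ × 1.34×10⁻³ × 2.63×10⁴ = 1.13×10⁻¹⁷ A²
I_n = √(1.13×10⁻¹⁷) = 3.36×10⁻⁹ A = 3.36 nA

3.36 nA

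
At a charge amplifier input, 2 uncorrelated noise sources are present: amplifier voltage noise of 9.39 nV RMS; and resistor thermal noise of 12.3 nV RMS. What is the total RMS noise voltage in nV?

Uncorrelated sources add in power (mean-square): V_tot = √(ΣV_i²)
V_tot = √[(9.39×10⁻⁹)² + (1.23×10⁻⁸)²] = 1.55×10⁻⁸ V = 15.5 nV

15.5 nV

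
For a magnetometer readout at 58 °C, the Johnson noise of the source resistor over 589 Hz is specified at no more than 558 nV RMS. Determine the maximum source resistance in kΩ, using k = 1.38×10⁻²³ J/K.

T = 58 °C + 273.15 = 331.15 K
Johnson–Nyquist: V_n = √(4kTRB) ⇒ R = V_n² / (4kTB)
4kTB = 4 × 1.38×10⁻²³ × 331.15 × 5.89×10² = 1.08×10⁻¹⁷
R = (5.58×10⁻⁷)² / 1.08×10⁻¹⁷ = 2.89×10⁴ Ω = 28.9 kΩ

28.9 kΩ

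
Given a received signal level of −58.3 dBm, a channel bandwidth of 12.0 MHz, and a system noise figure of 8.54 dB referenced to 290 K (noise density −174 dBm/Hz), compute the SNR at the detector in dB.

36.4 dB

Noise floor: N = −174 + 10 log₁₀(B) + NF
10 log₁₀(1.20×10⁷) = 70.79 dB
N = −174 + 70.79 + 8.54 = −94.67 dBm
SNR = P_sig − N = −58.3 − (−94.67) = 36.37 dB → 36.4 dB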